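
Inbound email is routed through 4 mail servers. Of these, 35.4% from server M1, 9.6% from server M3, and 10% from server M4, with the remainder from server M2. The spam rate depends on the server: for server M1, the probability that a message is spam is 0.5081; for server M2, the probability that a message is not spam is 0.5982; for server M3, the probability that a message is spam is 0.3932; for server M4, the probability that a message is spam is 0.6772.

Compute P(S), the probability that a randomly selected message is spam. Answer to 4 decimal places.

P(S) ≈ 0.4661

P(M2) = 1 − (0.354 + 0.096 + 0.1) = 0.45.
P(S|M2) = 1 − 0.5982 = 0.4018.
P(S) = P(S|M1)·P(M1) + P(S|M2)·P(M2) + P(S|M3)·P(M3) + P(S|M4)·P(M4)
      = 0.5081·0.354 + 0.4018·0.45 + 0.3932·0.096 + 0.6772·0.1
      = 0.1798674 + 0.18081 + 0.0377472 + 0.06772 = 0.4661446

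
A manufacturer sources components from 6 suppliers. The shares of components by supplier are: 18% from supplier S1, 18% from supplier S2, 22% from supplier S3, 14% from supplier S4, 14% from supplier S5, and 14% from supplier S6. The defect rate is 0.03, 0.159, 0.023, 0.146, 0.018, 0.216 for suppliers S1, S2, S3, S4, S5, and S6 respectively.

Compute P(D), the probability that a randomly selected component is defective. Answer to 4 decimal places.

Using total probability over the partition,
P(D) = P(D|S1)·P(S1) + P(D|S2)·P(S2) + P(D|S3)·P(S3) + P(D|S4)·P(S4) + P(D|S5)·P(S5) + P(D|S6)·P(S6)
      = 0.03·0.18 + 0.159·0.18 + 0.023·0.22 + 0.146·0.14 + 0.018·0.14 + 0.216·0.14
      = 0.0054 + 0.02862 + 0.00506 + 0.02044 + 0.00252 + 0.03024 = 0.09228

P(D) ≈ 0.0923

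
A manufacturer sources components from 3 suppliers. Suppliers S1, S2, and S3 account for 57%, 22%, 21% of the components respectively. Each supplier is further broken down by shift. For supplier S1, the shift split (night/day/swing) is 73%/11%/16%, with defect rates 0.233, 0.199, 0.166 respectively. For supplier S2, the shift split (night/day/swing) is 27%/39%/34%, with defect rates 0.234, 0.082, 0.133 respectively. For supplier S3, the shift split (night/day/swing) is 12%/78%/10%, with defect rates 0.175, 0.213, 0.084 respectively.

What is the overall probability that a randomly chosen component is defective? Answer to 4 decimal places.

0.1965

P(D|S1) = 0.73·0.233 + 0.11·0.199 + 0.16·0.166 = 0.17009 + 0.02189 + 0.02656 = 0.21854
P(D|S2) = 0.27·0.234 + 0.39·0.082 + 0.34·0.133 = 0.06318 + 0.03198 + 0.04522 = 0.14038
P(D|S3) = 0.12·0.175 + 0.78·0.213 + 0.1·0.084 = 0.021 + 0.16614 + 0.0084 = 0.19554
By total probability over the outer partition,
P(D) = 0.57·0.21854 + 0.22·0.14038 + 0.21·0.19554
      = 0.1245678 + 0.0308836 + 0.0410634 = 0.1965148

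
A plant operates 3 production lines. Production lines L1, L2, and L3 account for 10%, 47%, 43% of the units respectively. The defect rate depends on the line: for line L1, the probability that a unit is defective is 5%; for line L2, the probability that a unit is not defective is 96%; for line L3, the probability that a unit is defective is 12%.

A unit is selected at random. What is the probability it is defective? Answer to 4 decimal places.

P(D|L2) = 1 − 0.96 = 0.04.
P(D) = P(D|L1)·P(L1) + P(D|L2)·P(L2) + P(D|L3)·P(L3)
      = 0.05·0.1 + 0.04·0.47 + 0.12·0.43
      = 0.005 + 0.0188 + 0.0516 = 0.0754

P(D) ≈ 0.0754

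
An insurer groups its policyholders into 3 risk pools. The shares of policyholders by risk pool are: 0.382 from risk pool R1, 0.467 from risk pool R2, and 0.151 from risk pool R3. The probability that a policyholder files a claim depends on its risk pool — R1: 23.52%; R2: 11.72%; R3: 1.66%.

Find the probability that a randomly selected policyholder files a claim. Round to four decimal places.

0.1471

P(C) = P(C|R1)·P(R1) + P(C|R2)·P(R2) + P(C|R3)·P(R3)
      = 0.2352·0.382 + 0.1172·0.467 + 0.0166·0.151
      = 0.0898464 + 0.0547324 + 0.0025066 = 0.1470854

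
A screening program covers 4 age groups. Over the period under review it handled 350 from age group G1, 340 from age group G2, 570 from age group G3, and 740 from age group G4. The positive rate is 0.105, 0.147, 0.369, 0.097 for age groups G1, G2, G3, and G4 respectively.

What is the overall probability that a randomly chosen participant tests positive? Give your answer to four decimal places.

P(T) ≈ 0.1844

Total: 350 + 340 + 570 + 740 = 2000.
P(G1) = 350/2000 = 0.175. P(G2) = 340/2000 = 0.17. P(G3) = 570/2000 = 0.285. P(G4) = 740/2000 = 0.37.
P(T) = P(T|G1)·P(G1) + P(T|G2)·P(G2) + P(T|G3)·P(G3) + P(T|G4)·P(G4)
      = 0.105·0.175 + 0.147·0.17 + 0.369·0.285 + 0.097·0.37
      = 0.018375 + 0.02499 + 0.105165 + 0.03589 = 0.18442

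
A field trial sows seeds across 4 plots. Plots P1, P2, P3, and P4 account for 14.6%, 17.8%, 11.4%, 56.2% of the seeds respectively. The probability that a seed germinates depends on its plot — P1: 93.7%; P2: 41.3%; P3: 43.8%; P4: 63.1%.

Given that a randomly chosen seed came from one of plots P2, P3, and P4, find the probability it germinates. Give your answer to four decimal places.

0.5598

Let S = {P2, P3, P4}.
P(S) = 0.178 + 0.114 + 0.562 = 0.854.
P(G ∩ S) = 0.413·0.178 + 0.438·0.114 + 0.631·0.562 = 0.073514 + 0.049932 + 0.354622 = 0.478068.
P(G | S) = 0.478068 / 0.854 = 0.559799…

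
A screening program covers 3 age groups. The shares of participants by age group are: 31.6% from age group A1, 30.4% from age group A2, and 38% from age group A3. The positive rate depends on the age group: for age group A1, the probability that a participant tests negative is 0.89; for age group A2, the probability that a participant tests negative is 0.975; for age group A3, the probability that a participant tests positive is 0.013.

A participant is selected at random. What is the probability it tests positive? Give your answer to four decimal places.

P(T) ≈ 0.0473

P(T|A1) = 1 − 0.89 = 0.11.
P(T|A2) = 1 − 0.975 = 0.025.
Summing over the partition,
P(T) = P(T|A1)·P(A1) + P(T|A2)·P(A2) + P(T|A3)·P(A3)
      = 0.11·0.316 + 0.025·0.304 + 0.013·0.38
      = 0.03476 + 0.0076 + 0.00494 = 0.0473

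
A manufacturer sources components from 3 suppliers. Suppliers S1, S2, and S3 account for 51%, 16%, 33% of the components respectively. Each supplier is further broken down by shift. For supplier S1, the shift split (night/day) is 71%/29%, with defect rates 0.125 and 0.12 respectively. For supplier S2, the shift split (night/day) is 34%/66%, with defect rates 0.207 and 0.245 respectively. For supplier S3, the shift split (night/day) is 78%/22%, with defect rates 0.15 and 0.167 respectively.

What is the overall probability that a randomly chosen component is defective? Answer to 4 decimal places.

P(D|S1) = 0.71·0.125 + 0.29·0.12 = 0.08875 + 0.0348 = 0.12355
P(D|S2) = 0.34·0.207 + 0.66·0.245 = 0.07038 + 0.1617 = 0.23208
P(D|S3) = 0.78·0.15 + 0.22·0.167 = 0.117 + 0.03674 = 0.15374
Then overall,
P(D) = 0.51·0.12355 + 0.16·0.23208 + 0.33·0.15374
      = 0.0630105 + 0.0371328 + 0.0507342 = 0.1508775

P(D) ≈ 0.1509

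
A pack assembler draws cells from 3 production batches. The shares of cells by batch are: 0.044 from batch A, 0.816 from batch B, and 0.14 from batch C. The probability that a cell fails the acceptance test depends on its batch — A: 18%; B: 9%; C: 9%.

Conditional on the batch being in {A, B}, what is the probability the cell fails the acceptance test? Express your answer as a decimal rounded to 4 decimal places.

P(F|S) ≈ 0.0946

Let S = {A, B}.
P(S) = 0.044 + 0.816 = 0.86.
P(F ∩ S) = 0.18·0.044 + 0.09·0.816 = 0.00792 + 0.07344 = 0.08136.
P(F | S) = 0.08136 / 0.86 = 0.094605…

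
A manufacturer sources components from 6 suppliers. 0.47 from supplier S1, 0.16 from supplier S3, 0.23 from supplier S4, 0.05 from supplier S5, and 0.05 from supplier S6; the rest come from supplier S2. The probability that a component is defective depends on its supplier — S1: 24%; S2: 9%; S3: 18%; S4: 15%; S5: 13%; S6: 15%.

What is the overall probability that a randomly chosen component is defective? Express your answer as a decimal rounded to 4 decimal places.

0.1937

P(S2) = 1 − (0.47 + 0.16 + 0.23 + 0.05 + 0.05) = 0.04.
P(D) = P(D|S1)·P(S1) + P(D|S2)·P(S2) + P(D|S3)·P(S3) + P(D|S4)·P(S4) + P(D|S5)·P(S5) + P(D|S6)·P(S6)
      = 0.24·0.47 + 0.09·0.04 + 0.18·0.16 + 0.15·0.23 + 0.13·0.05 + 0.15·0.05
      = 0.1128 + 0.0036 + 0.0288 + 0.0345 + 0.0065 + 0.0075 = 0.1937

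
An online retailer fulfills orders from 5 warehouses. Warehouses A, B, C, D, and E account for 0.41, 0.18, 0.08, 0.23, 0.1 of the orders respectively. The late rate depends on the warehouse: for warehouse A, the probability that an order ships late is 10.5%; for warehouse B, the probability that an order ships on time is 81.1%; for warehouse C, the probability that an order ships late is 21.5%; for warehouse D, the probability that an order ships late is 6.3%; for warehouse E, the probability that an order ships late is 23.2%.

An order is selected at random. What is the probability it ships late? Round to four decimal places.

P(L) ≈ 0.1320

P(L|B) = 1 − 0.811 = 0.189.
P(L) = P(L|A)·P(A) + P(L|B)·P(B) + P(L|C)·P(C) + P(L|D)·P(D) + P(L|E)·P(E)
      = 0.105·0.41 + 0.189·0.18 + 0.215·0.08 + 0.063·0.23 + 0.232·0.1
      = 0.04305 + 0.03402 + 0.0172 + 0.01449 + 0.0232 = 0.13196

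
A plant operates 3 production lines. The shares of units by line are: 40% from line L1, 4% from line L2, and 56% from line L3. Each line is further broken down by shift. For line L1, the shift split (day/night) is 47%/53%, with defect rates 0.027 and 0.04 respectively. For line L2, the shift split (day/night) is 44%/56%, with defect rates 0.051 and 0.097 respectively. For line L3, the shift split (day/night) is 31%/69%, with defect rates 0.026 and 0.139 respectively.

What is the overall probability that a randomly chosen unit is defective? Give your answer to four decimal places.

P(D|L1) = 0.47·0.027 + 0.53·0.04 = 0.01269 + 0.0212 = 0.03389
P(D|L2) = 0.44·0.051 + 0.56·0.097 = 0.02244 + 0.05432 = 0.07676
P(D|L3) = 0.31·0.026 + 0.69·0.139 = 0.00806 + 0.09591 = 0.10397
Then overall,
P(D) = 0.4·0.03389 + 0.04·0.07676 + 0.56·0.10397
      = 0.013556 + 0.0030704 + 0.0582232 = 0.0748496

0.0748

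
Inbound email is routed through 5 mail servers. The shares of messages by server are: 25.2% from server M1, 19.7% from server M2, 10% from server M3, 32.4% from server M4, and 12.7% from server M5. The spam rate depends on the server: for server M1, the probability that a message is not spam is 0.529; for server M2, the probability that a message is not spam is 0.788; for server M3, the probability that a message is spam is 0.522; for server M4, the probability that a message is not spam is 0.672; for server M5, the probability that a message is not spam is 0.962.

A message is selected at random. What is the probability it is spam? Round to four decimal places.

0.3238

P(S|M1) = 1 − 0.529 = 0.471.
P(S|M2) = 1 − 0.788 = 0.212.
P(S|M4) = 1 − 0.672 = 0.328.
P(S|M5) = 1 − 0.962 = 0.038.
By the law of total probability,
P(S) = P(S|M1)·P(M1) + P(S|M2)·P(M2) + P(S|M3)·P(M3) + P(S|M4)·P(M4) + P(S|M5)·P(M5)
      = 0.471·0.252 + 0.212·0.197 + 0.522·0.1 + 0.328·0.324 + 0.038·0.127
      = 0.118692 + 0.041764 + 0.0522 + 0.106272 + 0.004826 = 0.323754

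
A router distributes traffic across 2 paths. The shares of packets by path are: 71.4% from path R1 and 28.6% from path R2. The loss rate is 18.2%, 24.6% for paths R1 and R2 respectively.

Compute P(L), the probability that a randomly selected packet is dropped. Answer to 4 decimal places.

0.2003

Summing over the partition,
P(L) = P(L|R1)·P(R1) + P(L|R2)·P(R2)
      = 0.182·0.714 + 0.246·0.286
      = 0.129948 + 0.070356 = 0.200304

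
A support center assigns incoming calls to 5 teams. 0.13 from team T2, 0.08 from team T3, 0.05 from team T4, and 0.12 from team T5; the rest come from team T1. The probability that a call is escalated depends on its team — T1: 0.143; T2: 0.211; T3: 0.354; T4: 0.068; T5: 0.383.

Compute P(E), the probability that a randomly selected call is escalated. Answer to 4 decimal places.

P(T1) = 1 − (0.13 + 0.08 + 0.05 + 0.12) = 0.62.
By the law of total probability,
P(E) = P(E|T1)·P(T1) + P(E|T2)·P(T2) + P(E|T3)·P(T3) + P(E|T4)·P(T4) + P(E|T5)·P(T5)
      = 0.143·0.62 + 0.211·0.13 + 0.354·0.08 + 0.068·0.05 + 0.383·0.12
      = 0.08866 + 0.02743 + 0.02832 + 0.0034 + 0.04596 = 0.19377

P(E) ≈ 0.1938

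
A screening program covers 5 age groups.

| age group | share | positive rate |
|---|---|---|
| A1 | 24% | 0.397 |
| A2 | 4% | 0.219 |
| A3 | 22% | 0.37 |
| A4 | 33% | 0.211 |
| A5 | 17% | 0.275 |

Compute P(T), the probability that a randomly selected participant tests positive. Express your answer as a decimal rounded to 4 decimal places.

By the law of total probability,
P(T) = P(T|A1)·P(A1) + P(T|A2)·P(A2) + P(T|A3)·P(A3) + P(T|A4)·P(A4) + P(T|A5)·P(A5)
      = 0.397·0.24 + 0.219·0.04 + 0.37·0.22 + 0.211·0.33 + 0.275·0.17
      = 0.09528 + 0.00876 + 0.0814 + 0.06963 + 0.04675 = 0.30182

0.3018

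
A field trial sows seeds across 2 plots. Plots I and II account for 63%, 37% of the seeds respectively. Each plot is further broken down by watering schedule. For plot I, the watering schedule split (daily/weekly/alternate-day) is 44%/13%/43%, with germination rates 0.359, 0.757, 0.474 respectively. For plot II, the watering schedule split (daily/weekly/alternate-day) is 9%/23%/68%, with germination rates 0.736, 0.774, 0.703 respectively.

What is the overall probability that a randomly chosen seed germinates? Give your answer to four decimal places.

P(G|I) = 0.44·0.359 + 0.13·0.757 + 0.43·0.474 = 0.15796 + 0.09841 + 0.20382 = 0.46019
P(G|II) = 0.09·0.736 + 0.23·0.774 + 0.68·0.703 = 0.06624 + 0.17802 + 0.47804 = 0.7223
Then overall,
P(G) = 0.63·0.46019 + 0.37·0.7223
      = 0.2899197 + 0.267251 = 0.5571707

P(G) ≈ 0.5572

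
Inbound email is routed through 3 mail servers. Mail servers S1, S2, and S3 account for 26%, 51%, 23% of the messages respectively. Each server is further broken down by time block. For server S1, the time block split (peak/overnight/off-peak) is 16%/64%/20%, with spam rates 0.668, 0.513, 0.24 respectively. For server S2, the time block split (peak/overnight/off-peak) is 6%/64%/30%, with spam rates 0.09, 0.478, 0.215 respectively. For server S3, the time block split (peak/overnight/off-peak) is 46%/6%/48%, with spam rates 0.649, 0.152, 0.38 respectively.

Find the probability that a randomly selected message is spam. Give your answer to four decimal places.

0.4300

P(S|S1) = 0.16·0.668 + 0.64·0.513 + 0.2·0.24 = 0.10688 + 0.32832 + 0.048 = 0.4832
P(S|S2) = 0.06·0.09 + 0.64·0.478 + 0.3·0.215 = 0.0054 + 0.30592 + 0.0645 = 0.37582
P(S|S3) = 0.46·0.649 + 0.06·0.152 + 0.48·0.38 = 0.29854 + 0.00912 + 0.1824 = 0.49006
Then overall,
P(S) = 0.26·0.4832 + 0.51·0.37582 + 0.23·0.49006
      = 0.125632 + 0.1916682 + 0.1127138 = 0.430014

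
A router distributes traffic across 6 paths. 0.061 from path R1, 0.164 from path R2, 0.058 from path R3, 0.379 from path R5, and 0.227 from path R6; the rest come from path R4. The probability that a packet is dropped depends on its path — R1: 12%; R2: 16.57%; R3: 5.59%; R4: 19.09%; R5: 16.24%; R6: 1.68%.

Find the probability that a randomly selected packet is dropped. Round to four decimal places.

P(R4) = 1 − (0.061 + 0.164 + 0.058 + 0.379 + 0.227) = 0.111.
P(L) = P(L|R1)·P(R1) + P(L|R2)·P(R2) + P(L|R3)·P(R3) + P(L|R4)·P(R4) + P(L|R5)·P(R5) + P(L|R6)·P(R6)
      = 0.12·0.061 + 0.1657·0.164 + 0.0559·0.058 + 0.1909·0.111 + 0.1624·0.379 + 0.0168·0.227
      = 0.00732 + 0.0271748 + 0.0032422 + 0.0211899 + 0.0615496 + 0.0038136 = 0.1242901

0.1243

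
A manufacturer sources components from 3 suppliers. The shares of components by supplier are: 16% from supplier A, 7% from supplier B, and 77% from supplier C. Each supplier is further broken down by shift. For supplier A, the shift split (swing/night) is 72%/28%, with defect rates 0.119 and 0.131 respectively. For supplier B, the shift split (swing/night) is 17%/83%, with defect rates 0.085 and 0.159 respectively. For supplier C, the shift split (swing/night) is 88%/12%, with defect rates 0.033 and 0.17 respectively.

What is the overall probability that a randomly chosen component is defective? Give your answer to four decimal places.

P(D|A) = 0.72·0.119 + 0.28·0.131 = 0.08568 + 0.03668 = 0.12236
P(D|B) = 0.17·0.085 + 0.83·0.159 = 0.01445 + 0.13197 = 0.14642
P(D|C) = 0.88·0.033 + 0.12·0.17 = 0.02904 + 0.0204 = 0.04944
Then overall,
P(D) = 0.16·0.12236 + 0.07·0.14642 + 0.77·0.04944
      = 0.0195776 + 0.0102494 + 0.0380688 = 0.0678958

0.0679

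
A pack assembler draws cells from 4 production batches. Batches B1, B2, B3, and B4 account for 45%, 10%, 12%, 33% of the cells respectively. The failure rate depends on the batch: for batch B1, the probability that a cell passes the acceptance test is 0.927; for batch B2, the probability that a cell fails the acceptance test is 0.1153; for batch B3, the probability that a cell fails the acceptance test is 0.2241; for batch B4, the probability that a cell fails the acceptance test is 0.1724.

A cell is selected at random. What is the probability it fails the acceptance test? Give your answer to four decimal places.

0.1282

P(F|B1) = 1 − 0.927 = 0.073.
Summing over the partition,
P(F) = P(F|B1)·P(B1) + P(F|B2)·P(B2) + P(F|B3)·P(B3) + P(F|B4)·P(B4)
      = 0.073·0.45 + 0.1153·0.1 + 0.2241·0.12 + 0.1724·0.33
      = 0.03285 + 0.01153 + 0.026892 + 0.056892 = 0.128164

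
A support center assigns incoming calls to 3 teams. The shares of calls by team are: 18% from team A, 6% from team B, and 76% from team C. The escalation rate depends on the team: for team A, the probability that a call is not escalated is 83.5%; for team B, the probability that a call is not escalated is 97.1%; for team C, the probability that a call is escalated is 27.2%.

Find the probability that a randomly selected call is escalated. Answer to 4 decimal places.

P(E) ≈ 0.2382

P(E|A) = 1 − 0.835 = 0.165.
P(E|B) = 1 − 0.971 = 0.029.
P(E) = P(E|A)·P(A) + P(E|B)·P(B) + P(E|C)·P(C)
      = 0.165·0.18 + 0.029·0.06 + 0.272·0.76
      = 0.0297 + 0.00174 + 0.20672 = 0.23816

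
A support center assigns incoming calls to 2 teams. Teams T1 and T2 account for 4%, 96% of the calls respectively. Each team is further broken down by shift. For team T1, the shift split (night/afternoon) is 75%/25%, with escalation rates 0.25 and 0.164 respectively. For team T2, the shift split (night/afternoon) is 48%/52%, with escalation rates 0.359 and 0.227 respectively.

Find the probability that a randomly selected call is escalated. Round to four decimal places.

0.2879

P(E|T1) = 0.75·0.25 + 0.25·0.164 = 0.1875 + 0.041 = 0.2285
P(E|T2) = 0.48·0.359 + 0.52·0.227 = 0.17232 + 0.11804 = 0.29036
By total probability over the outer partition,
P(E) = 0.04·0.2285 + 0.96·0.29036
      = 0.00914 + 0.2787456 = 0.2878856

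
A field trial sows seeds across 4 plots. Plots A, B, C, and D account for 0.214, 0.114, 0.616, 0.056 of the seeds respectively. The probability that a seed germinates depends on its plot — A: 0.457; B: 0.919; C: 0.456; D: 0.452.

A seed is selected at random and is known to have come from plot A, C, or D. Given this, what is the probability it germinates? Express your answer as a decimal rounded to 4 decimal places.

P(G|S) ≈ 0.4560

Let S = {A, C, D}.
P(S) = 0.214 + 0.616 + 0.056 = 0.886.
P(G ∩ S) = 0.457·0.214 + 0.456·0.616 + 0.452·0.056 = 0.097798 + 0.280896 + 0.025312 = 0.404006.
P(G | S) = 0.404006 / 0.886 = 0.455989…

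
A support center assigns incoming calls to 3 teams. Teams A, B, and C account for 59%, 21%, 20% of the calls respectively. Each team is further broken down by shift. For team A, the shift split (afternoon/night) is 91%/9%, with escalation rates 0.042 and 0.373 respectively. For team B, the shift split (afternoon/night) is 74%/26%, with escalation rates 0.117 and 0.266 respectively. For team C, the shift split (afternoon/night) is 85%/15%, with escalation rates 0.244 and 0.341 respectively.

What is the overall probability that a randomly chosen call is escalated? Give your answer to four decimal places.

P(E) ≈ 0.1268

P(E|A) = 0.91·0.042 + 0.09·0.373 = 0.03822 + 0.03357 = 0.07179
P(E|B) = 0.74·0.117 + 0.26·0.266 = 0.08658 + 0.06916 = 0.15574
P(E|C) = 0.85·0.244 + 0.15·0.341 = 0.2074 + 0.05115 = 0.25855
By total probability over the outer partition,
P(E) = 0.59·0.07179 + 0.21·0.15574 + 0.2·0.25855
      = 0.0423561 + 0.0327054 + 0.05171 = 0.1267715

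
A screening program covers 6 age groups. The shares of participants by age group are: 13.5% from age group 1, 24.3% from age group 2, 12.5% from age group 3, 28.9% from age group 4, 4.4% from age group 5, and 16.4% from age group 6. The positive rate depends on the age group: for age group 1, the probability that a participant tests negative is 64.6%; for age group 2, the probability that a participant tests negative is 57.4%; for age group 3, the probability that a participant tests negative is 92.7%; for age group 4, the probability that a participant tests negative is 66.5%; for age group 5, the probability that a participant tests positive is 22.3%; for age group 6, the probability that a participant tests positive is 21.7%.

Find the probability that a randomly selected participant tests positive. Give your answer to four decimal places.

P(T) ≈ 0.3026

P(T|1) = 1 − 0.646 = 0.354.
P(T|2) = 1 − 0.574 = 0.426.
P(T|3) = 1 − 0.927 = 0.073.
P(T|4) = 1 − 0.665 = 0.335.
Using total probability over the partition,
P(T) = P(T|1)·P(1) + P(T|2)·P(2) + P(T|3)·P(3) + P(T|4)·P(4) + P(T|5)·P(5) + P(T|6)·P(6)
      = 0.354·0.135 + 0.426·0.243 + 0.073·0.125 + 0.335·0.289 + 0.223·0.044 + 0.217·0.164
      = 0.04779 + 0.103518 + 0.009125 + 0.096815 + 0.009812 + 0.035588 = 0.302648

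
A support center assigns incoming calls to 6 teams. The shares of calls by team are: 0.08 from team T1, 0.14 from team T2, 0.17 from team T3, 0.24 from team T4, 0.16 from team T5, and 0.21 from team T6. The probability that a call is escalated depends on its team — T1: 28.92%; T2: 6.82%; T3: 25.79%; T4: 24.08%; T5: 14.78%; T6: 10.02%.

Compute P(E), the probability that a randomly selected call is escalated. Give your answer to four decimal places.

0.1790

P(E) = P(E|T1)·P(T1) + P(E|T2)·P(T2) + P(E|T3)·P(T3) + P(E|T4)·P(T4) + P(E|T5)·P(T5) + P(E|T6)·P(T6)
      = 0.2892·0.08 + 0.0682·0.14 + 0.2579·0.17 + 0.2408·0.24 + 0.1478·0.16 + 0.1002·0.21
      = 0.023136 + 0.009548 + 0.043843 + 0.057792 + 0.023648 + 0.021042 = 0.179009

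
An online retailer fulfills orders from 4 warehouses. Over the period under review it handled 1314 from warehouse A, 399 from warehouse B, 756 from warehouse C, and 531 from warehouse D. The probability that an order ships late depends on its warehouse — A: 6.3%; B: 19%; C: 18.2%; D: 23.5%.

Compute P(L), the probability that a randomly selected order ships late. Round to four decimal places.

Total: 1314 + 399 + 756 + 531 = 3000.
P(A) = 1314/3000 = 0.438. P(B) = 399/3000 = 0.133. P(C) = 756/3000 = 0.252. P(D) = 531/3000 = 0.177.
Summing over the partition,
P(L) = P(L|A)·P(A) + P(L|B)·P(B) + P(L|C)·P(C) + P(L|D)·P(D)
      = 0.063·0.438 + 0.19·0.133 + 0.182·0.252 + 0.235·0.177
      = 0.027594 + 0.02527 + 0.045864 + 0.041595 = 0.140323

0.1403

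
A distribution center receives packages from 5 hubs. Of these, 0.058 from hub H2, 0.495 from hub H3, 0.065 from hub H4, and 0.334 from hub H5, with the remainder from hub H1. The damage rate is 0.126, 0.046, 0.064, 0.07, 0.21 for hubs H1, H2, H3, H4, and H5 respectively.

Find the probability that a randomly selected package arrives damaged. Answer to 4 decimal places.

P(H1) = 1 − (0.058 + 0.495 + 0.065 + 0.334) = 0.048.
Summing over the partition,
P(D) = P(D|H1)·P(H1) + P(D|H2)·P(H2) + P(D|H3)·P(H3) + P(D|H4)·P(H4) + P(D|H5)·P(H5)
      = 0.126·0.048 + 0.046·0.058 + 0.064·0.495 + 0.07·0.065 + 0.21·0.334
      = 0.006048 + 0.002668 + 0.03168 + 0.00455 + 0.07014 = 0.115086

P(D) ≈ 0.1151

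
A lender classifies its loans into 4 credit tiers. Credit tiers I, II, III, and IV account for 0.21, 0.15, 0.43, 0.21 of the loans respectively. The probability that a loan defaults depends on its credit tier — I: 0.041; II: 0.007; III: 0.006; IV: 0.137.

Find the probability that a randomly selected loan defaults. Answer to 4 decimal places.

P(D) = P(D|I)·P(I) + P(D|II)·P(II) + P(D|III)·P(III) + P(D|IV)·P(IV)
      = 0.041·0.21 + 0.007·0.15 + 0.006·0.43 + 0.137·0.21
      = 0.00861 + 0.00105 + 0.00258 + 0.02877 = 0.04101

P(D) ≈ 0.0410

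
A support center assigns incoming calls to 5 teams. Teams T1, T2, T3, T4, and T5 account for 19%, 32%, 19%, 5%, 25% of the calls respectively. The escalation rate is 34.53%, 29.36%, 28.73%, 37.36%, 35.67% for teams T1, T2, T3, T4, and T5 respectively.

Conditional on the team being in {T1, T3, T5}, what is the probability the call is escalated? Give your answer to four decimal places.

0.3323

Let S = {T1, T3, T5}.
P(S) = 0.19 + 0.19 + 0.25 = 0.63.
P(E ∩ S) = 0.3453·0.19 + 0.2873·0.19 + 0.3567·0.25 = 0.065607 + 0.054587 + 0.089175 = 0.209369.
P(E | S) = 0.209369 / 0.63 = 0.332332…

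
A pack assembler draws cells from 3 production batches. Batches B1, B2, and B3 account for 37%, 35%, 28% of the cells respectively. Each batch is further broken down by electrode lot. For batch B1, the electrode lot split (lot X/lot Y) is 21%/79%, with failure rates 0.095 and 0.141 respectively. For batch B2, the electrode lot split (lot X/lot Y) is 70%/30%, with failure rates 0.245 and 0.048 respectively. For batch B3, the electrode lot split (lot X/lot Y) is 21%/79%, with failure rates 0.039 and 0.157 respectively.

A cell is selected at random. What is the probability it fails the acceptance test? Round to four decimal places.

0.1507

P(F|B1) = 0.21·0.095 + 0.79·0.141 = 0.01995 + 0.11139 = 0.13134
P(F|B2) = 0.7·0.245 + 0.3·0.048 = 0.1715 + 0.0144 = 0.1859
P(F|B3) = 0.21·0.039 + 0.79·0.157 = 0.00819 + 0.12403 = 0.13222
By total probability over the outer partition,
P(F) = 0.37·0.13134 + 0.35·0.1859 + 0.28·0.13222
      = 0.0485958 + 0.065065 + 0.0370216 = 0.1506824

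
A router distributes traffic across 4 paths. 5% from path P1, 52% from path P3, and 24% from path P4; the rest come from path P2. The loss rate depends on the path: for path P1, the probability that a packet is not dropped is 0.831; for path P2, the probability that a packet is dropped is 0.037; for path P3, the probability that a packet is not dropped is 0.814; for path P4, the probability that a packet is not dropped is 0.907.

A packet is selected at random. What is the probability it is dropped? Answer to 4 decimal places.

P(P2) = 1 − (0.05 + 0.52 + 0.24) = 0.19.
P(L|P1) = 1 − 0.831 = 0.169.
P(L|P3) = 1 − 0.814 = 0.186.
P(L|P4) = 1 − 0.907 = 0.093.
Summing over the partition,
P(L) = P(L|P1)·P(P1) + P(L|P2)·P(P2) + P(L|P3)·P(P3) + P(L|P4)·P(P4)
      = 0.169·0.05 + 0.037·0.19 + 0.186·0.52 + 0.093·0.24
      = 0.00845 + 0.00703 + 0.09672 + 0.02232 = 0.13452

P(L) ≈ 0.1345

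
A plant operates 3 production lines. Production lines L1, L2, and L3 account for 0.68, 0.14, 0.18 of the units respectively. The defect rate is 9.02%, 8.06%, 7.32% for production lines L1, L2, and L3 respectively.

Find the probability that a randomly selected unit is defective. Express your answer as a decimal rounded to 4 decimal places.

P(D) ≈ 0.0858

P(D) = P(D|L1)·P(L1) + P(D|L2)·P(L2) + P(D|L3)·P(L3)
      = 0.0902·0.68 + 0.0806·0.14 + 0.0732·0.18
      = 0.061336 + 0.011284 + 0.013176 = 0.085796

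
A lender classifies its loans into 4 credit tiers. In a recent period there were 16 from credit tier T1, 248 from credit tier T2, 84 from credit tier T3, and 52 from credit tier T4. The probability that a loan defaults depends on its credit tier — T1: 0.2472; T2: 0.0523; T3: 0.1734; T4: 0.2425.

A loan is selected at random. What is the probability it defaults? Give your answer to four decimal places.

0.1103

Total: 16 + 248 + 84 + 52 = 400.
P(T1) = 16/400 = 0.04. P(T2) = 248/400 = 0.62. P(T3) = 84/400 = 0.21. P(T4) = 52/400 = 0.13.
P(D) = P(D|T1)·P(T1) + P(D|T2)·P(T2) + P(D|T3)·P(T3) + P(D|T4)·P(T4)
      = 0.2472·0.04 + 0.0523·0.62 + 0.1734·0.21 + 0.2425·0.13
      = 0.009888 + 0.032426 + 0.036414 + 0.031525 = 0.110253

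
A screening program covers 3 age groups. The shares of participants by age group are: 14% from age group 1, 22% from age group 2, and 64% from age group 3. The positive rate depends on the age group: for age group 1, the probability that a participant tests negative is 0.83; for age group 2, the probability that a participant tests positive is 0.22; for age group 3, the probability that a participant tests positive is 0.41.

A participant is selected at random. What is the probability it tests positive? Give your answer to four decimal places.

0.3346

P(T|1) = 1 − 0.83 = 0.17.
P(T) = P(T|1)·P(1) + P(T|2)·P(2) + P(T|3)·P(3)
      = 0.17·0.14 + 0.22·0.22 + 0.41·0.64
      = 0.0238 + 0.0484 + 0.2624 = 0.3346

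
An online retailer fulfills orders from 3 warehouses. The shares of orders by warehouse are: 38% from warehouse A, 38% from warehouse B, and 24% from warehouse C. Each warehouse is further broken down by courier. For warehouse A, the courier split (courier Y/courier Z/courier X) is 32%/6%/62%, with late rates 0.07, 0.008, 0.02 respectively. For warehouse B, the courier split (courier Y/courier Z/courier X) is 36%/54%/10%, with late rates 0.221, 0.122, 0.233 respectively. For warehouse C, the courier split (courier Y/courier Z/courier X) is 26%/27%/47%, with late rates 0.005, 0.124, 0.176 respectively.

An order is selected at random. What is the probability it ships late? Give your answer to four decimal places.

0.1057

P(L|A) = 0.32·0.07 + 0.06·0.008 + 0.62·0.02 = 0.0224 + 0.00048 + 0.0124 = 0.03528
P(L|B) = 0.36·0.221 + 0.54·0.122 + 0.1·0.233 = 0.07956 + 0.06588 + 0.0233 = 0.16874
P(L|C) = 0.26·0.005 + 0.27·0.124 + 0.47·0.176 = 0.0013 + 0.03348 + 0.08272 = 0.1175
By total probability over the outer partition,
P(L) = 0.38·0.03528 + 0.38·0.16874 + 0.24·0.1175
      = 0.0134064 + 0.0641212 + 0.0282 = 0.1057276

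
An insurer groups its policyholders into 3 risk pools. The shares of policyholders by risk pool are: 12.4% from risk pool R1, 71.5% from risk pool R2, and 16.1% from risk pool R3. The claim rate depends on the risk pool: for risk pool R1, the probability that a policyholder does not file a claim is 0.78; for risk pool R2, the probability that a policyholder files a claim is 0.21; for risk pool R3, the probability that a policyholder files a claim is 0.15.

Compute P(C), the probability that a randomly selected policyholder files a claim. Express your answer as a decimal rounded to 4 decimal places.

0.2016

P(C|R1) = 1 − 0.78 = 0.22.
P(C) = P(C|R1)·P(R1) + P(C|R2)·P(R2) + P(C|R3)·P(R3)
      = 0.22·0.124 + 0.21·0.715 + 0.15·0.161
      = 0.02728 + 0.15015 + 0.02415 = 0.20158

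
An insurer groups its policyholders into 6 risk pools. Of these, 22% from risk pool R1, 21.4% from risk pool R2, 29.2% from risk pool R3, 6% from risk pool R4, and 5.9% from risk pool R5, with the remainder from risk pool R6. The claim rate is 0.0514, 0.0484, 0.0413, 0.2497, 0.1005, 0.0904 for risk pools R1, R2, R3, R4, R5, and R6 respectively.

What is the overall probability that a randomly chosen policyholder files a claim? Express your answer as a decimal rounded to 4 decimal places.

P(R6) = 1 − (0.22 + 0.214 + 0.292 + 0.06 + 0.059) = 0.155.
By the law of total probability,
P(C) = P(C|R1)·P(R1) + P(C|R2)·P(R2) + P(C|R3)·P(R3) + P(C|R4)·P(R4) + P(C|R5)·P(R5) + P(C|R6)·P(R6)
      = 0.0514·0.22 + 0.0484·0.214 + 0.0413·0.292 + 0.2497·0.06 + 0.1005·0.059 + 0.0904·0.155
      = 0.011308 + 0.0103576 + 0.0120596 + 0.014982 + 0.0059295 + 0.014012 = 0.0686487

P(C) ≈ 0.0686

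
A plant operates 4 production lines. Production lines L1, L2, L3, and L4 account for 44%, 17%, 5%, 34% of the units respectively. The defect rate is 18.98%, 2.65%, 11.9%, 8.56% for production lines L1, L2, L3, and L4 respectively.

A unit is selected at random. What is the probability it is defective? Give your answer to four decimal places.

By the law of total probability,
P(D) = P(D|L1)·P(L1) + P(D|L2)·P(L2) + P(D|L3)·P(L3) + P(D|L4)·P(L4)
      = 0.1898·0.44 + 0.0265·0.17 + 0.119·0.05 + 0.0856·0.34
      = 0.083512 + 0.004505 + 0.00595 + 0.029104 = 0.123071

0.1231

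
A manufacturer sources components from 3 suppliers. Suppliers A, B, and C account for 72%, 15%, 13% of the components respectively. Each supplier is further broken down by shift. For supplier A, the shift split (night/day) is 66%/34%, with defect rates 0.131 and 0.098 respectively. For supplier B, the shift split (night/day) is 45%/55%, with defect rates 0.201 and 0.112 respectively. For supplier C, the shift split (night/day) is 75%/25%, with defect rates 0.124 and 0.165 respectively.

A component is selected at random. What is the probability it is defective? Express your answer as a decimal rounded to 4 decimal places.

P(D) ≈ 0.1265

P(D|A) = 0.66·0.131 + 0.34·0.098 = 0.08646 + 0.03332 = 0.11978
P(D|B) = 0.45·0.201 + 0.55·0.112 = 0.09045 + 0.0616 = 0.15205
P(D|C) = 0.75·0.124 + 0.25·0.165 = 0.093 + 0.04125 = 0.13425
Then overall,
P(D) = 0.72·0.11978 + 0.15·0.15205 + 0.13·0.13425
      = 0.0862416 + 0.0228075 + 0.0174525 = 0.1265016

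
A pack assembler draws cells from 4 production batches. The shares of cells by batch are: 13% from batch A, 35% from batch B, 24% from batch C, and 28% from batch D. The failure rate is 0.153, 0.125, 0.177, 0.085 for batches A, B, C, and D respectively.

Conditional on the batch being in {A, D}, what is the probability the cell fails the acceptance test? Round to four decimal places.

P(F|S) ≈ 0.1066

Let S = {A, D}.
P(S) = 0.13 + 0.28 = 0.41.
P(F ∩ S) = 0.153·0.13 + 0.085·0.28 = 0.01989 + 0.0238 = 0.04369.
P(F | S) = 0.04369 / 0.41 = 0.106561…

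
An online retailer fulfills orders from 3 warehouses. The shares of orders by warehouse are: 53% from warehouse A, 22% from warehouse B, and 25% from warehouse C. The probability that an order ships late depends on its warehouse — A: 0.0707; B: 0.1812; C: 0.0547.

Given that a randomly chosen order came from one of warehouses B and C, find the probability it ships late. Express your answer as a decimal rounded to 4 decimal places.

Let S = {B, C}.
P(S) = 0.22 + 0.25 = 0.47.
P(L ∩ S) = 0.1812·0.22 + 0.0547·0.25 = 0.039864 + 0.013675 = 0.053539.
P(L | S) = 0.053539 / 0.47 = 0.113913…

0.1139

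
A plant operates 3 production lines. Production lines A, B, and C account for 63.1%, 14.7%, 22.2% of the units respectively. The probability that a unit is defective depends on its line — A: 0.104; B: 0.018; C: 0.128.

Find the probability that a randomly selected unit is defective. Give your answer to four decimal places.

Using total probability over the partition,
P(D) = P(D|A)·P(A) + P(D|B)·P(B) + P(D|C)·P(C)
      = 0.104·0.631 + 0.018·0.147 + 0.128·0.222
      = 0.065624 + 0.002646 + 0.028416 = 0.096686

0.0967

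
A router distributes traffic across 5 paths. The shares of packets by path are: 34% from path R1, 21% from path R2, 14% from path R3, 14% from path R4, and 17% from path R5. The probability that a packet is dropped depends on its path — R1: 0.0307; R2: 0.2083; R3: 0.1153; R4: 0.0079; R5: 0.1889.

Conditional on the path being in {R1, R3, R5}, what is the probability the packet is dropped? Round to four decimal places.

0.0903

Let S = {R1, R3, R5}.
P(S) = 0.34 + 0.14 + 0.17 = 0.65.
P(L ∩ S) = 0.0307·0.34 + 0.1153·0.14 + 0.1889·0.17 = 0.010438 + 0.016142 + 0.032113 = 0.058693.
P(L | S) = 0.058693 / 0.65 = 0.090297…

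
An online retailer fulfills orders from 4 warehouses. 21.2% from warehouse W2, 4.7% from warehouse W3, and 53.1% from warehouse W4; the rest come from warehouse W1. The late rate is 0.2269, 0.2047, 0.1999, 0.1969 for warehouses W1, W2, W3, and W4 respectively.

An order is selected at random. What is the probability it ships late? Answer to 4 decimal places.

0.2050

P(W1) = 1 − (0.212 + 0.047 + 0.531) = 0.21.
P(L) = P(L|W1)·P(W1) + P(L|W2)·P(W2) + P(L|W3)·P(W3) + P(L|W4)·P(W4)
      = 0.2269·0.21 + 0.2047·0.212 + 0.1999·0.047 + 0.1969·0.531
      = 0.047649 + 0.0433964 + 0.0093953 + 0.1045539 = 0.2049946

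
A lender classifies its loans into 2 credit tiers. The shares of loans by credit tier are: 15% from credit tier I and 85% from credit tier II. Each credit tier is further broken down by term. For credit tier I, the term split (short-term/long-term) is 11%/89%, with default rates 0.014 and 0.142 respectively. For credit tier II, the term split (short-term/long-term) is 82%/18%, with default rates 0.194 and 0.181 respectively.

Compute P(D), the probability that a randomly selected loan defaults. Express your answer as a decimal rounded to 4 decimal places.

P(D) ≈ 0.1821

P(D|I) = 0.11·0.014 + 0.89·0.142 = 0.00154 + 0.12638 = 0.12792
P(D|II) = 0.82·0.194 + 0.18·0.181 = 0.15908 + 0.03258 = 0.19166
Then overall,
P(D) = 0.15·0.12792 + 0.85·0.19166
      = 0.019188 + 0.162911 = 0.182099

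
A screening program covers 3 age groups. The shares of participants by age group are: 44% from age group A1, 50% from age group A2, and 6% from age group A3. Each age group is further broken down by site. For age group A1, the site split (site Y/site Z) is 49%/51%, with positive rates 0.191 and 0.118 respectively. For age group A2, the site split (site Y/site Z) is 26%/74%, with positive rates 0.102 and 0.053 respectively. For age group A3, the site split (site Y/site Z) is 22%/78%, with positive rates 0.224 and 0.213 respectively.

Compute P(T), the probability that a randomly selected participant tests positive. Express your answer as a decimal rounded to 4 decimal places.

0.1135

P(T|A1) = 0.49·0.191 + 0.51·0.118 = 0.09359 + 0.06018 = 0.15377
P(T|A2) = 0.26·0.102 + 0.74·0.053 = 0.02652 + 0.03922 = 0.06574
P(T|A3) = 0.22·0.224 + 0.78·0.213 = 0.04928 + 0.16614 = 0.21542
By total probability over the outer partition,
P(T) = 0.44·0.15377 + 0.5·0.06574 + 0.06·0.21542
      = 0.0676588 + 0.03287 + 0.0129252 = 0.113454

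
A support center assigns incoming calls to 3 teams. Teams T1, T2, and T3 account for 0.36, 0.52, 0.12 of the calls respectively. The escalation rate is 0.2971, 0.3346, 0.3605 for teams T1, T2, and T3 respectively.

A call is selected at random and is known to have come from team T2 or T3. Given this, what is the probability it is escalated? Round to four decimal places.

P(E|S) ≈ 0.3395

Let S = {T2, T3}.
P(S) = 0.52 + 0.12 = 0.64.
P(E ∩ S) = 0.3346·0.52 + 0.3605·0.12 = 0.173992 + 0.04326 = 0.217252.
P(E | S) = 0.217252 / 0.64 = 0.339456…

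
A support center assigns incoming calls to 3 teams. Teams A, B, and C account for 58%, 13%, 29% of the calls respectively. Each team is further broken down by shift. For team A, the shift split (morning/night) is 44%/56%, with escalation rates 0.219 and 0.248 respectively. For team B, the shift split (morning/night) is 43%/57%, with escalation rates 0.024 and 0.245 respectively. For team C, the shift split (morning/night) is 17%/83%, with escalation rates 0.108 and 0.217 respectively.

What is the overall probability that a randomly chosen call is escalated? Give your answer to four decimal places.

P(E) ≈ 0.2135

P(E|A) = 0.44·0.219 + 0.56·0.248 = 0.09636 + 0.13888 = 0.23524
P(E|B) = 0.43·0.024 + 0.57·0.245 = 0.01032 + 0.13965 = 0.14997
P(E|C) = 0.17·0.108 + 0.83·0.217 = 0.01836 + 0.18011 = 0.19847
By total probability over the outer partition,
P(E) = 0.58·0.23524 + 0.13·0.14997 + 0.29·0.19847
      = 0.1364392 + 0.0194961 + 0.0575563 = 0.2134916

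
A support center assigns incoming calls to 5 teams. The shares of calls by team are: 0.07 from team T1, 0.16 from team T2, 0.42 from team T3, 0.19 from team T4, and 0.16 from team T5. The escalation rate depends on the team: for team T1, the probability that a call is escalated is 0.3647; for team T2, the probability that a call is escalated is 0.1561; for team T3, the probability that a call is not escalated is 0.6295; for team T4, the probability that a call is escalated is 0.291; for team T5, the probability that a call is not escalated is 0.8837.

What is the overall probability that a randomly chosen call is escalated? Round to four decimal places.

P(E|T3) = 1 − 0.6295 = 0.3705.
P(E|T5) = 1 − 0.8837 = 0.1163.
P(E) = P(E|T1)·P(T1) + P(E|T2)·P(T2) + P(E|T3)·P(T3) + P(E|T4)·P(T4) + P(E|T5)·P(T5)
      = 0.3647·0.07 + 0.1561·0.16 + 0.3705·0.42 + 0.291·0.19 + 0.1163·0.16
      = 0.025529 + 0.024976 + 0.15561 + 0.05529 + 0.018608 = 0.280013

P(E) ≈ 0.2800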